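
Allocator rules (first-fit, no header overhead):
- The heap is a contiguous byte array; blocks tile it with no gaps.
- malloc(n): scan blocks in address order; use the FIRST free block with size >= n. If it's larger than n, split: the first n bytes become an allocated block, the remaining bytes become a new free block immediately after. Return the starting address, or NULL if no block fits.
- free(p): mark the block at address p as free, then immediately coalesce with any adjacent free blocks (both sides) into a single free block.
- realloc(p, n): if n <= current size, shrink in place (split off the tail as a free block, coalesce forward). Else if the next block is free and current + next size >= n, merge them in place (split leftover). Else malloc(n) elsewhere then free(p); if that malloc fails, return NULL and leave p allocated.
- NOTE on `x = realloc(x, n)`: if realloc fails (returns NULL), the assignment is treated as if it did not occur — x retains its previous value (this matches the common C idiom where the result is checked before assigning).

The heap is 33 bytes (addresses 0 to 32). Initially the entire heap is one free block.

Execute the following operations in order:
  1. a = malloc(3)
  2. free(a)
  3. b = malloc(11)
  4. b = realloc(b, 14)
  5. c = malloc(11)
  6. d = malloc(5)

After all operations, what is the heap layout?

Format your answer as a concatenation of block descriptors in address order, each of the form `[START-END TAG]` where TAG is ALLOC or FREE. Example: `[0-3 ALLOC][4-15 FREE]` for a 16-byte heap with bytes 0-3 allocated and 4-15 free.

Op 1: a = malloc(3) -> a = 0; heap: [0-2 ALLOC][3-32 FREE]
Op 2: free(a) -> (freed a); heap: [0-32 FREE]
Op 3: b = malloc(11) -> b = 0; heap: [0-10 ALLOC][11-32 FREE]
Op 4: b = realloc(b, 14) -> b = 0; heap: [0-13 ALLOC][14-32 FREE]
Op 5: c = malloc(11) -> c = 14; heap: [0-13 ALLOC][14-24 ALLOC][25-32 FREE]
Op 6: d = malloc(5) -> d = 25; heap: [0-13 ALLOC][14-24 ALLOC][25-29 ALLOC][30-32 FREE]

Answer: [0-13 ALLOC][14-24 ALLOC][25-29 ALLOC][30-32 FREE]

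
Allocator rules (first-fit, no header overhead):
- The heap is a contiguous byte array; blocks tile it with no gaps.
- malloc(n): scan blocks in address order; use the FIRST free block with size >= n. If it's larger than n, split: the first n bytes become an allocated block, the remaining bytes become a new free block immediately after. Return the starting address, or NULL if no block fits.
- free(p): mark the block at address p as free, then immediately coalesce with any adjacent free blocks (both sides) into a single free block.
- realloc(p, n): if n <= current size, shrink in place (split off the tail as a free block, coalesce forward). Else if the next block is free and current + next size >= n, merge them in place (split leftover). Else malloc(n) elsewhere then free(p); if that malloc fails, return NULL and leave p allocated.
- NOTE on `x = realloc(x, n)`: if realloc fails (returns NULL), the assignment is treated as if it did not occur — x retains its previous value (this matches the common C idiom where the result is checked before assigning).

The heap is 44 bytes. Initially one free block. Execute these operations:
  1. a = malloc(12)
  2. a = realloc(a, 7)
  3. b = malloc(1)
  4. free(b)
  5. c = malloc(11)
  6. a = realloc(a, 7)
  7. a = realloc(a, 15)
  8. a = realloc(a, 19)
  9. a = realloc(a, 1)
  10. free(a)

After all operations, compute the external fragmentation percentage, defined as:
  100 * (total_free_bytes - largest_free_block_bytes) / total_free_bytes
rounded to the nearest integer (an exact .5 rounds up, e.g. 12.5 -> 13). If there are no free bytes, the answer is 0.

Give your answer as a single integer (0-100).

Op 1: a = malloc(12) -> a = 0; heap: [0-11 ALLOC][12-43 FREE]
Op 2: a = realloc(a, 7) -> a = 0; heap: [0-6 ALLOC][7-43 FREE]
Op 3: b = malloc(1) -> b = 7; heap: [0-6 ALLOC][7-7 ALLOC][8-43 FREE]
Op 4: free(b) -> (freed b); heap: [0-6 ALLOC][7-43 FREE]
Op 5: c = malloc(11) -> c = 7; heap: [0-6 ALLOC][7-17 ALLOC][18-43 FREE]
Op 6: a = realloc(a, 7) -> a = 0; heap: [0-6 ALLOC][7-17 ALLOC][18-43 FREE]
Op 7: a = realloc(a, 15) -> a = 18; heap: [0-6 FREE][7-17 ALLOC][18-32 ALLOC][33-43 FREE]
Op 8: a = realloc(a, 19) -> a = 18; heap: [0-6 FREE][7-17 ALLOC][18-36 ALLOC][37-43 FREE]
Op 9: a = realloc(a, 1) -> a = 18; heap: [0-6 FREE][7-17 ALLOC][18-18 ALLOC][19-43 FREE]
Op 10: free(a) -> (freed a); heap: [0-6 FREE][7-17 ALLOC][18-43 FREE]
Free blocks: [7 26] total_free=33 largest=26 -> 100*(33-26)/33 = 700/33 ≈ 21.212 -> rounds to 21

Answer: 21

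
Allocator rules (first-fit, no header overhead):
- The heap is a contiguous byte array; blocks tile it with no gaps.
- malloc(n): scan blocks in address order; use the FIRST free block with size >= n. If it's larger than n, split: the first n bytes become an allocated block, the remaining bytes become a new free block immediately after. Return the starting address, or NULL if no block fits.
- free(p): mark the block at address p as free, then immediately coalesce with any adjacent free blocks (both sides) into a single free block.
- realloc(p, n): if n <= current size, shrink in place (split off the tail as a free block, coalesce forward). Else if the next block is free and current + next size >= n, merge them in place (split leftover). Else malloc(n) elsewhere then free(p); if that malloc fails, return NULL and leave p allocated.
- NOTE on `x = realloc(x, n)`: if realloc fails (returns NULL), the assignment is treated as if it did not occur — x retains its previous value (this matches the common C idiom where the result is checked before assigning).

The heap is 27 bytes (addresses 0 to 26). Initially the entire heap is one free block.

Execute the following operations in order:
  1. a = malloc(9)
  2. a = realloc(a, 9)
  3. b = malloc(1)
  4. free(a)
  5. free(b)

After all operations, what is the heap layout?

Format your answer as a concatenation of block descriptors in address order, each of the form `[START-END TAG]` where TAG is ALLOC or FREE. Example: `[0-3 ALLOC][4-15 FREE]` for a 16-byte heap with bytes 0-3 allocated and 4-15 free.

Answer: [0-26 FREE]

Derivation:
Op 1: a = malloc(9) -> a = 0; heap: [0-8 ALLOC][9-26 FREE]
Op 2: a = realloc(a, 9) -> a = 0; heap: [0-8 ALLOC][9-26 FREE]
Op 3: b = malloc(1) -> b = 9; heap: [0-8 ALLOC][9-9 ALLOC][10-26 FREE]
Op 4: free(a) -> (freed a); heap: [0-8 FREE][9-9 ALLOC][10-26 FREE]
Op 5: free(b) -> (freed b); heap: [0-26 FREE]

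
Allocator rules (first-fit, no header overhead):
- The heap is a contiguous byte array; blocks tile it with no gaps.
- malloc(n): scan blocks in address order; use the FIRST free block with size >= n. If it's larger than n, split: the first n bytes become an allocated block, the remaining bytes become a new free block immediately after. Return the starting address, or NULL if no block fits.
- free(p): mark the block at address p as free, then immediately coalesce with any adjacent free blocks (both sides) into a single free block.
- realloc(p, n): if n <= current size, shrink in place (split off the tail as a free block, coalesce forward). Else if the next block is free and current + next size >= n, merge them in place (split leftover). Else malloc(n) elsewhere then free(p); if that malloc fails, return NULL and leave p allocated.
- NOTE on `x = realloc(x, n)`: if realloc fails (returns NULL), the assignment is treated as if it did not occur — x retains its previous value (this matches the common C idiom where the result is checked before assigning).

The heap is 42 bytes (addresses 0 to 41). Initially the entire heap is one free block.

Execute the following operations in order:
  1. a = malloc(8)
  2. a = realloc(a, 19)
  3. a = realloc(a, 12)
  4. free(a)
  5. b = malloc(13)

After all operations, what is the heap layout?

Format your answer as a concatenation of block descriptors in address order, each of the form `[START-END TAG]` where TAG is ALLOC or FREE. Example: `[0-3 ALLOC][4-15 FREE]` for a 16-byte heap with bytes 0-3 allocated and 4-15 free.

Op 1: a = malloc(8) -> a = 0; heap: [0-7 ALLOC][8-41 FREE]
Op 2: a = realloc(a, 19) -> a = 0; heap: [0-18 ALLOC][19-41 FREE]
Op 3: a = realloc(a, 12) -> a = 0; heap: [0-11 ALLOC][12-41 FREE]
Op 4: free(a) -> (freed a); heap: [0-41 FREE]
Op 5: b = malloc(13) -> b = 0; heap: [0-12 ALLOC][13-41 FREE]

Answer: [0-12 ALLOC][13-41 FREE]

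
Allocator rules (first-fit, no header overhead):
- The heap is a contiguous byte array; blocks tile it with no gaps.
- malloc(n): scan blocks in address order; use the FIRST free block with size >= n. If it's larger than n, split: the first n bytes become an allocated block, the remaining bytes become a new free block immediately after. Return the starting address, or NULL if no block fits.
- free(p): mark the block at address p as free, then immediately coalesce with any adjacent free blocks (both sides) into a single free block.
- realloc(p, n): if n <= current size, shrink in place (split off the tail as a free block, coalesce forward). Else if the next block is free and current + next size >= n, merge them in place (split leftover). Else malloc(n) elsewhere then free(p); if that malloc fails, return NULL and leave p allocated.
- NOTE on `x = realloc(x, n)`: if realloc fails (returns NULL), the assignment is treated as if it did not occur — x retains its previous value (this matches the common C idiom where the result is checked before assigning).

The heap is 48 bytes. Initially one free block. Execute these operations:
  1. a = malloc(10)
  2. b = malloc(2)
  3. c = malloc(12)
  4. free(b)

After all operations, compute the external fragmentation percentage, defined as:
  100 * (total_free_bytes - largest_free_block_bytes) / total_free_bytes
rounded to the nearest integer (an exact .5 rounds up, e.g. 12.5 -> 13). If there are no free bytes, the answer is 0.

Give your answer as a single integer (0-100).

Answer: 8

Derivation:
Op 1: a = malloc(10) -> a = 0; heap: [0-9 ALLOC][10-47 FREE]
Op 2: b = malloc(2) -> b = 10; heap: [0-9 ALLOC][10-11 ALLOC][12-47 FREE]
Op 3: c = malloc(12) -> c = 12; heap: [0-9 ALLOC][10-11 ALLOC][12-23 ALLOC][24-47 FREE]
Op 4: free(b) -> (freed b); heap: [0-9 ALLOC][10-11 FREE][12-23 ALLOC][24-47 FREE]
Free blocks: [2 24] total_free=26 largest=24 -> 100*(26-24)/26 = 200/26 ≈ 7.692 -> rounds to 8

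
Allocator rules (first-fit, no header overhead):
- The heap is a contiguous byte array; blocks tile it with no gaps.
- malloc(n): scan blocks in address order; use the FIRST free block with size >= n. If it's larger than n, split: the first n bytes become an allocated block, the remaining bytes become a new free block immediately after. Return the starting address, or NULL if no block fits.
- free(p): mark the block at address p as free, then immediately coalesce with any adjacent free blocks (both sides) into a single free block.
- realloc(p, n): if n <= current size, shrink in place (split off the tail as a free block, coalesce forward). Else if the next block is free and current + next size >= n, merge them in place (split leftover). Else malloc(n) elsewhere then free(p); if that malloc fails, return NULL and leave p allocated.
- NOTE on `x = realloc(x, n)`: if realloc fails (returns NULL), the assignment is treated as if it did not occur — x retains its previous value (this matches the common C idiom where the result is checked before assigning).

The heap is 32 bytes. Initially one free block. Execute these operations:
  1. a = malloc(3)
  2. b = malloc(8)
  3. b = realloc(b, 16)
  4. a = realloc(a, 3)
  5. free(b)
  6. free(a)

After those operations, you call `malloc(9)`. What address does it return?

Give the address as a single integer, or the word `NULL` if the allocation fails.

Answer: 0

Derivation:
Op 1: a = malloc(3) -> a = 0; heap: [0-2 ALLOC][3-31 FREE]
Op 2: b = malloc(8) -> b = 3; heap: [0-2 ALLOC][3-10 ALLOC][11-31 FREE]
Op 3: b = realloc(b, 16) -> b = 3; heap: [0-2 ALLOC][3-18 ALLOC][19-31 FREE]
Op 4: a = realloc(a, 3) -> a = 0; heap: [0-2 ALLOC][3-18 ALLOC][19-31 FREE]
Op 5: free(b) -> (freed b); heap: [0-2 ALLOC][3-31 FREE]
Op 6: free(a) -> (freed a); heap: [0-31 FREE]
malloc(9): first-fit scan over [0-31 FREE] -> 0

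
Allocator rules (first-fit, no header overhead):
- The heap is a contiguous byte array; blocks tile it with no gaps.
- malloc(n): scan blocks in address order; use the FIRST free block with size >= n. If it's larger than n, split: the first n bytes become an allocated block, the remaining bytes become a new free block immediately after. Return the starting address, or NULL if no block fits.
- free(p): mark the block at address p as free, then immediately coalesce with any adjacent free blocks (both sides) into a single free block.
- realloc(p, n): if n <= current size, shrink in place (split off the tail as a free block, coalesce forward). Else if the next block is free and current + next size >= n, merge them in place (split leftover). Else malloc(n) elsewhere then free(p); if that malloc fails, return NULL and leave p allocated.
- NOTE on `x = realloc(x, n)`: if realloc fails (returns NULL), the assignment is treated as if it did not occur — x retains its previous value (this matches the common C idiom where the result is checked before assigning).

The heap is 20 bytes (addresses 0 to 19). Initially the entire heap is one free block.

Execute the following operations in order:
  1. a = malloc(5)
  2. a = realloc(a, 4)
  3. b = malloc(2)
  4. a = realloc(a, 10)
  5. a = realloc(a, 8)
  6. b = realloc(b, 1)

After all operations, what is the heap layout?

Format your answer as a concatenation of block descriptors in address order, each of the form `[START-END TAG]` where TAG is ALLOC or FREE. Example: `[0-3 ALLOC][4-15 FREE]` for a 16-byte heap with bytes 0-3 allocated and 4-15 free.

Answer: [0-3 FREE][4-4 ALLOC][5-5 FREE][6-13 ALLOC][14-19 FREE]

Derivation:
Op 1: a = malloc(5) -> a = 0; heap: [0-4 ALLOC][5-19 FREE]
Op 2: a = realloc(a, 4) -> a = 0; heap: [0-3 ALLOC][4-19 FREE]
Op 3: b = malloc(2) -> b = 4; heap: [0-3 ALLOC][4-5 ALLOC][6-19 FREE]
Op 4: a = realloc(a, 10) -> a = 6; heap: [0-3 FREE][4-5 ALLOC][6-15 ALLOC][16-19 FREE]
Op 5: a = realloc(a, 8) -> a = 6; heap: [0-3 FREE][4-5 ALLOC][6-13 ALLOC][14-19 FREE]
Op 6: b = realloc(b, 1) -> b = 4; heap: [0-3 FREE][4-4 ALLOC][5-5 FREE][6-13 ALLOC][14-19 FREE]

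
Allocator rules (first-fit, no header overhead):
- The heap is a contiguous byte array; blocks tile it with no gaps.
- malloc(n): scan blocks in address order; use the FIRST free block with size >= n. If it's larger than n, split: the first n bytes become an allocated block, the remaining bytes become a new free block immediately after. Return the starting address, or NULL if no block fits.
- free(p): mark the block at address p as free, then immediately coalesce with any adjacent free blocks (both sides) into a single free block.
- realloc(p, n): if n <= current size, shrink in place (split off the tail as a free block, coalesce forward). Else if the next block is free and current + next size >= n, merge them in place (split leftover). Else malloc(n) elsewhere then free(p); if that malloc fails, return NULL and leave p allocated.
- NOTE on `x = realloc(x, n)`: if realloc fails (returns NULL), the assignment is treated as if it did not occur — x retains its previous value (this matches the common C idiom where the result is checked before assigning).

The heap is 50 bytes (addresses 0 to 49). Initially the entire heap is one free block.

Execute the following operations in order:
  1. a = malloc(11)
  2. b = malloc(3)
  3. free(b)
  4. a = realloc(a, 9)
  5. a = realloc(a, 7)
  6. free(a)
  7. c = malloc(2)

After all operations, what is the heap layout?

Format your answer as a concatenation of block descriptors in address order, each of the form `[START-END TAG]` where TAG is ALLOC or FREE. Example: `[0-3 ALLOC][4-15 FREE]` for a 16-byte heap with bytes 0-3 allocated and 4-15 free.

Answer: [0-1 ALLOC][2-49 FREE]

Derivation:
Op 1: a = malloc(11) -> a = 0; heap: [0-10 ALLOC][11-49 FREE]
Op 2: b = malloc(3) -> b = 11; heap: [0-10 ALLOC][11-13 ALLOC][14-49 FREE]
Op 3: free(b) -> (freed b); heap: [0-10 ALLOC][11-49 FREE]
Op 4: a = realloc(a, 9) -> a = 0; heap: [0-8 ALLOC][9-49 FREE]
Op 5: a = realloc(a, 7) -> a = 0; heap: [0-6 ALLOC][7-49 FREE]
Op 6: free(a) -> (freed a); heap: [0-49 FREE]
Op 7: c = malloc(2) -> c = 0; heap: [0-1 ALLOC][2-49 FREE]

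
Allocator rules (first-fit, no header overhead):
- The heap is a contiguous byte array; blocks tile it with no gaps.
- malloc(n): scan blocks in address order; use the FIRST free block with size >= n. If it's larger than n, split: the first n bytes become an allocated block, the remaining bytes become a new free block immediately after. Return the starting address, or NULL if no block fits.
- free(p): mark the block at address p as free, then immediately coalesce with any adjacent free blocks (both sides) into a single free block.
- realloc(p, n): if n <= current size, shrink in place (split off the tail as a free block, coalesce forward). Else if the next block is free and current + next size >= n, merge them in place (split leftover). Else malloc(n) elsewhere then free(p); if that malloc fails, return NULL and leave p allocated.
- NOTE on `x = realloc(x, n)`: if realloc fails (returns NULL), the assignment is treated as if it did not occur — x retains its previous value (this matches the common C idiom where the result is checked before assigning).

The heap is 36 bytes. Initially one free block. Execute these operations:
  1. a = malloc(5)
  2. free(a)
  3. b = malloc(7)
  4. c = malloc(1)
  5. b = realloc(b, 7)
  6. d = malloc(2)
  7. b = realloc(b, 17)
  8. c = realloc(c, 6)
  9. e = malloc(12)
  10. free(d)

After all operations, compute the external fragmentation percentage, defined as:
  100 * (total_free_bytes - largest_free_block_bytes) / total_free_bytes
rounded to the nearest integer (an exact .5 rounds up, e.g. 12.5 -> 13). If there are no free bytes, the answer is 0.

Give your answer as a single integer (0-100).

Answer: 31

Derivation:
Op 1: a = malloc(5) -> a = 0; heap: [0-4 ALLOC][5-35 FREE]
Op 2: free(a) -> (freed a); heap: [0-35 FREE]
Op 3: b = malloc(7) -> b = 0; heap: [0-6 ALLOC][7-35 FREE]
Op 4: c = malloc(1) -> c = 7; heap: [0-6 ALLOC][7-7 ALLOC][8-35 FREE]
Op 5: b = realloc(b, 7) -> b = 0; heap: [0-6 ALLOC][7-7 ALLOC][8-35 FREE]
Op 6: d = malloc(2) -> d = 8; heap: [0-6 ALLOC][7-7 ALLOC][8-9 ALLOC][10-35 FREE]
Op 7: b = realloc(b, 17) -> b = 10; heap: [0-6 FREE][7-7 ALLOC][8-9 ALLOC][10-26 ALLOC][27-35 FREE]
Op 8: c = realloc(c, 6) -> c = 0; heap: [0-5 ALLOC][6-7 FREE][8-9 ALLOC][10-26 ALLOC][27-35 FREE]
Op 9: e = malloc(12) -> e = NULL; heap: [0-5 ALLOC][6-7 FREE][8-9 ALLOC][10-26 ALLOC][27-35 FREE]
Op 10: free(d) -> (freed d); heap: [0-5 ALLOC][6-9 FREE][10-26 ALLOC][27-35 FREE]
Free blocks: [4 9] total_free=13 largest=9 -> 100*(13-9)/13 = 400/13 ≈ 30.769 -> rounds to 31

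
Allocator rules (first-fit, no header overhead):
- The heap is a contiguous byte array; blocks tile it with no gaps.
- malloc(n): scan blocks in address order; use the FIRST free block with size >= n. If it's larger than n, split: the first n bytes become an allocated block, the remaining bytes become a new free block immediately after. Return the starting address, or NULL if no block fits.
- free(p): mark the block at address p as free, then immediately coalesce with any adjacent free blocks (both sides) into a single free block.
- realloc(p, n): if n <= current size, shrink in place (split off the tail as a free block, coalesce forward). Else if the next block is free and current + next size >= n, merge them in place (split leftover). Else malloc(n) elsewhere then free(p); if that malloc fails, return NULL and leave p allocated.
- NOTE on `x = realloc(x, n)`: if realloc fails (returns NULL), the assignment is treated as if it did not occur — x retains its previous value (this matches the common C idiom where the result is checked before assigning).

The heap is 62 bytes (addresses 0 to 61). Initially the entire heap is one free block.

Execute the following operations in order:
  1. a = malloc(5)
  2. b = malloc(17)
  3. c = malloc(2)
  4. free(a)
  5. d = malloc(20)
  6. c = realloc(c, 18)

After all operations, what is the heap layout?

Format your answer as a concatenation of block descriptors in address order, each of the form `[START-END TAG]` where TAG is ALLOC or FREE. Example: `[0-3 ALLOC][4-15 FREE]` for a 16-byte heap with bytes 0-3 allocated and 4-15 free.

Answer: [0-4 FREE][5-21 ALLOC][22-23 FREE][24-43 ALLOC][44-61 ALLOC]

Derivation:
Op 1: a = malloc(5) -> a = 0; heap: [0-4 ALLOC][5-61 FREE]
Op 2: b = malloc(17) -> b = 5; heap: [0-4 ALLOC][5-21 ALLOC][22-61 FREE]
Op 3: c = malloc(2) -> c = 22; heap: [0-4 ALLOC][5-21 ALLOC][22-23 ALLOC][24-61 FREE]
Op 4: free(a) -> (freed a); heap: [0-4 FREE][5-21 ALLOC][22-23 ALLOC][24-61 FREE]
Op 5: d = malloc(20) -> d = 24; heap: [0-4 FREE][5-21 ALLOC][22-23 ALLOC][24-43 ALLOC][44-61 FREE]
Op 6: c = realloc(c, 18) -> c = 44; heap: [0-4 FREE][5-21 ALLOC][22-23 FREE][24-43 ALLOC][44-61 ALLOC]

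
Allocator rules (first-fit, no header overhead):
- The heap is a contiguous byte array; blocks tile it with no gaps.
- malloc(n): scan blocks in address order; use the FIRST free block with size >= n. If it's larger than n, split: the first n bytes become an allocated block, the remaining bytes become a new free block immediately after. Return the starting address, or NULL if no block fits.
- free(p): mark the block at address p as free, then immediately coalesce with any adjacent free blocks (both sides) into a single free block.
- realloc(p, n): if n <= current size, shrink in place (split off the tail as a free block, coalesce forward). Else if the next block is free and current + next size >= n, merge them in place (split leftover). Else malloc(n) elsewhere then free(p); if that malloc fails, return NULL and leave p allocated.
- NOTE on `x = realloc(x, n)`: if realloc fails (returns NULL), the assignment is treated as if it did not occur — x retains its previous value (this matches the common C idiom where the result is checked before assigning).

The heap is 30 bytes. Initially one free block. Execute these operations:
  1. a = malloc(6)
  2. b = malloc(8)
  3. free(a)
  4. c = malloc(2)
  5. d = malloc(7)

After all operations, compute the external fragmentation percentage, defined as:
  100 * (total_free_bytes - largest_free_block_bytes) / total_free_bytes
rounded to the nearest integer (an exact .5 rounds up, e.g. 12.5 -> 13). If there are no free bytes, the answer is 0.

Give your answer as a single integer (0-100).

Op 1: a = malloc(6) -> a = 0; heap: [0-5 ALLOC][6-29 FREE]
Op 2: b = malloc(8) -> b = 6; heap: [0-5 ALLOC][6-13 ALLOC][14-29 FREE]
Op 3: free(a) -> (freed a); heap: [0-5 FREE][6-13 ALLOC][14-29 FREE]
Op 4: c = malloc(2) -> c = 0; heap: [0-1 ALLOC][2-5 FREE][6-13 ALLOC][14-29 FREE]
Op 5: d = malloc(7) -> d = 14; heap: [0-1 ALLOC][2-5 FREE][6-13 ALLOC][14-20 ALLOC][21-29 FREE]
Free blocks: [4 9] total_free=13 largest=9 -> 100*(13-9)/13 = 400/13 ≈ 30.769 -> rounds to 31

Answer: 31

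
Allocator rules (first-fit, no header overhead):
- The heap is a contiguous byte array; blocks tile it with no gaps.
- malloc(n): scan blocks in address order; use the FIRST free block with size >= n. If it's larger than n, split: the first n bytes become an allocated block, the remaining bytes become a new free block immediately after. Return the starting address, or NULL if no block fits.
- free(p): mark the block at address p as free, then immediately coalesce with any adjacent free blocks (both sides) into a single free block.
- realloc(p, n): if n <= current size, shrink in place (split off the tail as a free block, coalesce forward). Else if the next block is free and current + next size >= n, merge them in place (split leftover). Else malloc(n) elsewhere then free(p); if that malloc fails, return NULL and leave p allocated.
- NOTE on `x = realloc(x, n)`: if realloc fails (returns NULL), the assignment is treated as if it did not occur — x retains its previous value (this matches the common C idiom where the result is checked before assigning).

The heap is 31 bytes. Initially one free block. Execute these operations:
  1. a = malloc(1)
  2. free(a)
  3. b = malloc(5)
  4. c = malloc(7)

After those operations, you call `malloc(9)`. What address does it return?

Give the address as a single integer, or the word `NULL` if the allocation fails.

Op 1: a = malloc(1) -> a = 0; heap: [0-0 ALLOC][1-30 FREE]
Op 2: free(a) -> (freed a); heap: [0-30 FREE]
Op 3: b = malloc(5) -> b = 0; heap: [0-4 ALLOC][5-30 FREE]
Op 4: c = malloc(7) -> c = 5; heap: [0-4 ALLOC][5-11 ALLOC][12-30 FREE]
malloc(9): first-fit scan over [0-4 ALLOC][5-11 ALLOC][12-30 FREE] -> 12

Answer: 12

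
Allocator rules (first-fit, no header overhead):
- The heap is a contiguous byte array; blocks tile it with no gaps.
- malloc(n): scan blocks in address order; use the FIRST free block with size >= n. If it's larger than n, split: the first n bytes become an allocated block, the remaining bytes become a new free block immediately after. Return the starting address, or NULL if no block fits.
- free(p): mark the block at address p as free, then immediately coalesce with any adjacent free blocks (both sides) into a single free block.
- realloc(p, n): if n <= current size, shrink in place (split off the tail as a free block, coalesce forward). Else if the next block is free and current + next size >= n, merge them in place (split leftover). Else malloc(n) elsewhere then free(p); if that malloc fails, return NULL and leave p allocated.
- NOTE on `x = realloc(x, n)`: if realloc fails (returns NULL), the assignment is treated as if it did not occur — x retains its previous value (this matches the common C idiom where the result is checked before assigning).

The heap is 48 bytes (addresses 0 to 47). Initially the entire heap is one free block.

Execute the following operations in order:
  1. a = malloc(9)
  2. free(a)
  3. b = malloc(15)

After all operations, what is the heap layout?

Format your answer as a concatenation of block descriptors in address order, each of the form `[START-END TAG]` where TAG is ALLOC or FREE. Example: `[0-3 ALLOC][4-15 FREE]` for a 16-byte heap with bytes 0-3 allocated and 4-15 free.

Op 1: a = malloc(9) -> a = 0; heap: [0-8 ALLOC][9-47 FREE]
Op 2: free(a) -> (freed a); heap: [0-47 FREE]
Op 3: b = malloc(15) -> b = 0; heap: [0-14 ALLOC][15-47 FREE]

Answer: [0-14 ALLOC][15-47 FREE]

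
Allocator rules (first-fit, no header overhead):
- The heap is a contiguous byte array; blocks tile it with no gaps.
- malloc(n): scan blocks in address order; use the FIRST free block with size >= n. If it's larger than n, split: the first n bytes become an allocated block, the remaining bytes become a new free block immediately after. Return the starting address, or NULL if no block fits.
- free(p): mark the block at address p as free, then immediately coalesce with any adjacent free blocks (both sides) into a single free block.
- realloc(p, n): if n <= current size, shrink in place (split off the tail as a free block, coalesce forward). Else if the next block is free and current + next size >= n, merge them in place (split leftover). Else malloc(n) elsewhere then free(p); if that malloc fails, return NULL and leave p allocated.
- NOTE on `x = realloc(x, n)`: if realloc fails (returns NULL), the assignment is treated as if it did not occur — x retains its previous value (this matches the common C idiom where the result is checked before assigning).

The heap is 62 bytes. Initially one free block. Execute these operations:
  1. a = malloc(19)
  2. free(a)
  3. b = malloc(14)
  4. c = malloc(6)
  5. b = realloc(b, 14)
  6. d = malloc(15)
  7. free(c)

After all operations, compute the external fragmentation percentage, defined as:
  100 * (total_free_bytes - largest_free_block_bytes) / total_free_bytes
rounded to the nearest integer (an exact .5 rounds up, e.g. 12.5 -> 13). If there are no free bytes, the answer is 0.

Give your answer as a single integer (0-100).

Op 1: a = malloc(19) -> a = 0; heap: [0-18 ALLOC][19-61 FREE]
Op 2: free(a) -> (freed a); heap: [0-61 FREE]
Op 3: b = malloc(14) -> b = 0; heap: [0-13 ALLOC][14-61 FREE]
Op 4: c = malloc(6) -> c = 14; heap: [0-13 ALLOC][14-19 ALLOC][20-61 FREE]
Op 5: b = realloc(b, 14) -> b = 0; heap: [0-13 ALLOC][14-19 ALLOC][20-61 FREE]
Op 6: d = malloc(15) -> d = 20; heap: [0-13 ALLOC][14-19 ALLOC][20-34 ALLOC][35-61 FREE]
Op 7: free(c) -> (freed c); heap: [0-13 ALLOC][14-19 FREE][20-34 ALLOC][35-61 FREE]
Free blocks: [6 27] total_free=33 largest=27 -> 100*(33-27)/33 = 600/33 ≈ 18.182 -> rounds to 18

Answer: 18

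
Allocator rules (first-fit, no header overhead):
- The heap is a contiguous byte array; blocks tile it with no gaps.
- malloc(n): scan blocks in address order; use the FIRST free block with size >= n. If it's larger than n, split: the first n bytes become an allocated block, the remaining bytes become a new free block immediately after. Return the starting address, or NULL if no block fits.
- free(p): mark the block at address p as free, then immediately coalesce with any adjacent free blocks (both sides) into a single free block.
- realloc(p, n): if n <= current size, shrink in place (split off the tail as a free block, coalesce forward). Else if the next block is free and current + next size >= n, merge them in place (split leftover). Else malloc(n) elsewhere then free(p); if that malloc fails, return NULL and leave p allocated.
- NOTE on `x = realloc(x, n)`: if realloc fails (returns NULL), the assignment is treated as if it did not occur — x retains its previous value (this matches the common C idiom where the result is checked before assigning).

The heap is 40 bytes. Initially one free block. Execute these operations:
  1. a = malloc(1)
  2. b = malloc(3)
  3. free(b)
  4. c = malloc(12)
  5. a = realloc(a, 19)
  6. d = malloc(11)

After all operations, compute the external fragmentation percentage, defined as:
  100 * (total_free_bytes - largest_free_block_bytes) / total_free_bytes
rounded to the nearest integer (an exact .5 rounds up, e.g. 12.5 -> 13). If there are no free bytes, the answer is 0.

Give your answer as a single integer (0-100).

Answer: 11

Derivation:
Op 1: a = malloc(1) -> a = 0; heap: [0-0 ALLOC][1-39 FREE]
Op 2: b = malloc(3) -> b = 1; heap: [0-0 ALLOC][1-3 ALLOC][4-39 FREE]
Op 3: free(b) -> (freed b); heap: [0-0 ALLOC][1-39 FREE]
Op 4: c = malloc(12) -> c = 1; heap: [0-0 ALLOC][1-12 ALLOC][13-39 FREE]
Op 5: a = realloc(a, 19) -> a = 13; heap: [0-0 FREE][1-12 ALLOC][13-31 ALLOC][32-39 FREE]
Op 6: d = malloc(11) -> d = NULL; heap: [0-0 FREE][1-12 ALLOC][13-31 ALLOC][32-39 FREE]
Free blocks: [1 8] total_free=9 largest=8 -> 100*(9-8)/9 = 100/9 ≈ 11.111 -> rounds to 11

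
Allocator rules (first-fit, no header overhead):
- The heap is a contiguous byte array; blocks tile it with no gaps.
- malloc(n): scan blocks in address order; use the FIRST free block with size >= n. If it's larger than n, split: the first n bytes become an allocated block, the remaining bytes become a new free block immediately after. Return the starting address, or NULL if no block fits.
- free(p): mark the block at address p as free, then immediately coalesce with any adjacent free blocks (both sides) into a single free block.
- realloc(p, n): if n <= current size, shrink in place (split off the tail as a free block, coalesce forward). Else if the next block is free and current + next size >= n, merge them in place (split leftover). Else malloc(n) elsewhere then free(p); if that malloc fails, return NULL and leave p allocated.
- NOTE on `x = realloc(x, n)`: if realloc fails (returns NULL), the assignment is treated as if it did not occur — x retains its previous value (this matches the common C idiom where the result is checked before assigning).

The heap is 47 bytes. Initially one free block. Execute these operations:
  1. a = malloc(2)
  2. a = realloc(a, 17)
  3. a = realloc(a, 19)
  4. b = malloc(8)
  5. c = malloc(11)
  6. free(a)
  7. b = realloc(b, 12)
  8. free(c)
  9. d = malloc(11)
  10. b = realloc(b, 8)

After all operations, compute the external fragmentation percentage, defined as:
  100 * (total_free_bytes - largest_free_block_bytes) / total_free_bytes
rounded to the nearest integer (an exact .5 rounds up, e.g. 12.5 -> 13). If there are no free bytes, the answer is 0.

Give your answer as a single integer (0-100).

Op 1: a = malloc(2) -> a = 0; heap: [0-1 ALLOC][2-46 FREE]
Op 2: a = realloc(a, 17) -> a = 0; heap: [0-16 ALLOC][17-46 FREE]
Op 3: a = realloc(a, 19) -> a = 0; heap: [0-18 ALLOC][19-46 FREE]
Op 4: b = malloc(8) -> b = 19; heap: [0-18 ALLOC][19-26 ALLOC][27-46 FREE]
Op 5: c = malloc(11) -> c = 27; heap: [0-18 ALLOC][19-26 ALLOC][27-37 ALLOC][38-46 FREE]
Op 6: free(a) -> (freed a); heap: [0-18 FREE][19-26 ALLOC][27-37 ALLOC][38-46 FREE]
Op 7: b = realloc(b, 12) -> b = 0; heap: [0-11 ALLOC][12-26 FREE][27-37 ALLOC][38-46 FREE]
Op 8: free(c) -> (freed c); heap: [0-11 ALLOC][12-46 FREE]
Op 9: d = malloc(11) -> d = 12; heap: [0-11 ALLOC][12-22 ALLOC][23-46 FREE]
Op 10: b = realloc(b, 8) -> b = 0; heap: [0-7 ALLOC][8-11 FREE][12-22 ALLOC][23-46 FREE]
Free blocks: [4 24] total_free=28 largest=24 -> 100*(28-24)/28 = 400/28 ≈ 14.286 -> rounds to 14

Answer: 14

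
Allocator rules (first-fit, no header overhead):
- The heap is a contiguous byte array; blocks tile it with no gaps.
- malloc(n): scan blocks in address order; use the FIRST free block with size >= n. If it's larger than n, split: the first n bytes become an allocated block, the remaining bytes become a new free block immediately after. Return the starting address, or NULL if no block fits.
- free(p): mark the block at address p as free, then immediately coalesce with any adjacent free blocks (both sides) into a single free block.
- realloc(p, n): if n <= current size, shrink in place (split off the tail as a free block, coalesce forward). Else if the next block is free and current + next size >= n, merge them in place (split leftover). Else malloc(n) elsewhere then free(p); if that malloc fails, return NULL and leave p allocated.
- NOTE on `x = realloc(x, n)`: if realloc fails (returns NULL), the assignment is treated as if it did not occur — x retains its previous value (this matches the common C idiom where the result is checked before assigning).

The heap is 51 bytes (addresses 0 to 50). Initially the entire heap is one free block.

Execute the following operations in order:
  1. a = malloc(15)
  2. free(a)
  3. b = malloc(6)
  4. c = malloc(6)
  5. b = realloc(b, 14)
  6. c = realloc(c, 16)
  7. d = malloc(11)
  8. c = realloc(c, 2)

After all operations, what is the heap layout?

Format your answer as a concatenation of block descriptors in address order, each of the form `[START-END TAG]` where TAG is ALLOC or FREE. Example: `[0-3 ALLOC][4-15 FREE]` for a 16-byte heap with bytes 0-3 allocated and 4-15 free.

Op 1: a = malloc(15) -> a = 0; heap: [0-14 ALLOC][15-50 FREE]
Op 2: free(a) -> (freed a); heap: [0-50 FREE]
Op 3: b = malloc(6) -> b = 0; heap: [0-5 ALLOC][6-50 FREE]
Op 4: c = malloc(6) -> c = 6; heap: [0-5 ALLOC][6-11 ALLOC][12-50 FREE]
Op 5: b = realloc(b, 14) -> b = 12; heap: [0-5 FREE][6-11 ALLOC][12-25 ALLOC][26-50 FREE]
Op 6: c = realloc(c, 16) -> c = 26; heap: [0-11 FREE][12-25 ALLOC][26-41 ALLOC][42-50 FREE]
Op 7: d = malloc(11) -> d = 0; heap: [0-10 ALLOC][11-11 FREE][12-25 ALLOC][26-41 ALLOC][42-50 FREE]
Op 8: c = realloc(c, 2) -> c = 26; heap: [0-10 ALLOC][11-11 FREE][12-25 ALLOC][26-27 ALLOC][28-50 FREE]

Answer: [0-10 ALLOC][11-11 FREE][12-25 ALLOC][26-27 ALLOC][28-50 FREE]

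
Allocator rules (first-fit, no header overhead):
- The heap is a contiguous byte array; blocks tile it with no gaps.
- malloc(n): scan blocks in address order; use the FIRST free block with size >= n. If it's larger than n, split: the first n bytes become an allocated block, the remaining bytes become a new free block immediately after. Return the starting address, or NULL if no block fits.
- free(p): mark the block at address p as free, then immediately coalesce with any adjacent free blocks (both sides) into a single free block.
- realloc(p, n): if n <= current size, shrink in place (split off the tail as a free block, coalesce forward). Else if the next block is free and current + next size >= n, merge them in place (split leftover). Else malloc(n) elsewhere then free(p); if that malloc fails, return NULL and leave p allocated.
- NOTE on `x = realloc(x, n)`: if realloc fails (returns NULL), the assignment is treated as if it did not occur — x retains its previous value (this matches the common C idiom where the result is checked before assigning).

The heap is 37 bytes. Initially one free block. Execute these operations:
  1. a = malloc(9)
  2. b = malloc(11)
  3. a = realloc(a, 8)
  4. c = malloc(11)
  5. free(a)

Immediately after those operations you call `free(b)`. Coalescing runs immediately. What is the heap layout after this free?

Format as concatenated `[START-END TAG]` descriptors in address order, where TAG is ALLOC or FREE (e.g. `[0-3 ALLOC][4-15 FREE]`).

Answer: [0-19 FREE][20-30 ALLOC][31-36 FREE]

Derivation:
Op 1: a = malloc(9) -> a = 0; heap: [0-8 ALLOC][9-36 FREE]
Op 2: b = malloc(11) -> b = 9; heap: [0-8 ALLOC][9-19 ALLOC][20-36 FREE]
Op 3: a = realloc(a, 8) -> a = 0; heap: [0-7 ALLOC][8-8 FREE][9-19 ALLOC][20-36 FREE]
Op 4: c = malloc(11) -> c = 20; heap: [0-7 ALLOC][8-8 FREE][9-19 ALLOC][20-30 ALLOC][31-36 FREE]
Op 5: free(a) -> (freed a); heap: [0-8 FREE][9-19 ALLOC][20-30 ALLOC][31-36 FREE]
free(b): b = 9 -> block [9-19 ALLOC]; mark free, coalesce with adjacent free neighbors -> [0-19 FREE][20-30 ALLOC][31-36 FREE]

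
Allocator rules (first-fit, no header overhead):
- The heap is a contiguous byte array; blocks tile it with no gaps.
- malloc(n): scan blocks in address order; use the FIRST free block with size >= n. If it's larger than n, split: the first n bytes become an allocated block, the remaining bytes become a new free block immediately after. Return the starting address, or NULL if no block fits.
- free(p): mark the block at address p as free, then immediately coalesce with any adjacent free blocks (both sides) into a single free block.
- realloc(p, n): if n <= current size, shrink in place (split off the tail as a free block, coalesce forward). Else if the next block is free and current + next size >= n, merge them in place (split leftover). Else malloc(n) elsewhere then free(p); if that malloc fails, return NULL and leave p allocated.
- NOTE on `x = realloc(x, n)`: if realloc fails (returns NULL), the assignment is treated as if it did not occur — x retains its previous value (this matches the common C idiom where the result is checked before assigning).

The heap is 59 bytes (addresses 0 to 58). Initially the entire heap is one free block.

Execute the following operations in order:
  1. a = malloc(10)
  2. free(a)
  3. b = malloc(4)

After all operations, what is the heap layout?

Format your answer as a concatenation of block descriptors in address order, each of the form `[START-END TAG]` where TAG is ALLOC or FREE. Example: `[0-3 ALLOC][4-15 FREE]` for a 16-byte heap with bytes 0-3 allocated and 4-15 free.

Op 1: a = malloc(10) -> a = 0; heap: [0-9 ALLOC][10-58 FREE]
Op 2: free(a) -> (freed a); heap: [0-58 FREE]
Op 3: b = malloc(4) -> b = 0; heap: [0-3 ALLOC][4-58 FREE]

Answer: [0-3 ALLOC][4-58 FREE]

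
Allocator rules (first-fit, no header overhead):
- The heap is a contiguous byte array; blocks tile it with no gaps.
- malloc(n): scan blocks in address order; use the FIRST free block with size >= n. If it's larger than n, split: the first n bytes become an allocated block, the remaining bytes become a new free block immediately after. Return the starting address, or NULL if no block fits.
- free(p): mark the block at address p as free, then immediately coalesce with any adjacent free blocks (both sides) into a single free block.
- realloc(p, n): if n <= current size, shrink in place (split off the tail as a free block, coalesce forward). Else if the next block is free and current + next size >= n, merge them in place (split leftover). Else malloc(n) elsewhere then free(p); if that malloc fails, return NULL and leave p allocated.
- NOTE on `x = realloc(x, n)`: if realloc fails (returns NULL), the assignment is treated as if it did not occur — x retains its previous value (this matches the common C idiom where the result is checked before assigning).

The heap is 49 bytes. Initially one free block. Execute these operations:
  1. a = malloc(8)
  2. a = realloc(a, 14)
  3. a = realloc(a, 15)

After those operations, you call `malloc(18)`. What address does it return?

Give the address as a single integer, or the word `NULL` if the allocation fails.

Answer: 15

Derivation:
Op 1: a = malloc(8) -> a = 0; heap: [0-7 ALLOC][8-48 FREE]
Op 2: a = realloc(a, 14) -> a = 0; heap: [0-13 ALLOC][14-48 FREE]
Op 3: a = realloc(a, 15) -> a = 0; heap: [0-14 ALLOC][15-48 FREE]
malloc(18): first-fit scan over [0-14 ALLOC][15-48 FREE] -> 15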